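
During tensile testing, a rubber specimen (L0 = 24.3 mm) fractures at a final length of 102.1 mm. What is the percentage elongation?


Elongation = (Lf - L0) / L0 * 100
= (102.1 - 24.3) / 24.3 * 100
= 77.8 / 24.3 * 100
= 320.2%

320.2%


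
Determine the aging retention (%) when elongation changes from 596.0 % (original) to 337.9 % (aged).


Retention = aged / original * 100
= 337.9 / 596.0 * 100
= 56.7%

56.7%


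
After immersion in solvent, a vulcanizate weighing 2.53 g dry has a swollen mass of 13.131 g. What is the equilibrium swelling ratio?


Q = W_swollen / W_dry
Q = 13.131 / 2.53
Q = 5.19

Q = 5.19


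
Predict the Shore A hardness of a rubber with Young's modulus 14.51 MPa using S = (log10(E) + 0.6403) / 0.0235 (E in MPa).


log10(E) = 0.0235*S - 0.6403  =>  S = (log10(E) + 0.6403) / 0.0235
log10(14.51) = 1.161667
S = (1.161667 + 0.6403) / 0.0235 = 1.801967 / 0.0235
S = 76.7

Shore A = 76.7


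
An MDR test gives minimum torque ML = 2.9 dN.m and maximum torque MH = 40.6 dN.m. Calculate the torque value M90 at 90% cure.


M90 = ML + 0.9 * (MH - ML)
M90 = 2.9 + 0.9 * (40.6 - 2.9)
M90 = 2.9 + 0.9 * 37.7
M90 = 36.83 dN.m

36.83 dN.m


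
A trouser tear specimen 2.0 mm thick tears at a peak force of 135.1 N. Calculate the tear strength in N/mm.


Tear strength = force / thickness
= 135.1 / 2.0
= 67.55 N/mm

67.55 N/mm


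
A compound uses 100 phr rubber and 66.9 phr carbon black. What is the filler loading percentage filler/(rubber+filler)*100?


Filler % = filler / (rubber + filler) * 100
= 66.9 / (100 + 66.9) * 100
= 66.9 / 166.9 * 100
= 40.08%

40.08%


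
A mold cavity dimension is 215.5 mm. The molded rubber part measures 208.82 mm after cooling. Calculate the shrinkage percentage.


Shrinkage = (mold - part) / mold * 100
= (215.5 - 208.82) / 215.5 * 100
= 6.68 / 215.5 * 100
= 3.1%

3.1%


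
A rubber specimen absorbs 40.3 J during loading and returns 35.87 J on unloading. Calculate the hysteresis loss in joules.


Hysteresis loss = loading - unloading
= 40.3 - 35.87
= 4.43 J

4.43 J


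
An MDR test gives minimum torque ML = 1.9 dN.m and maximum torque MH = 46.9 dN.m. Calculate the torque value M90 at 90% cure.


M90 = ML + 0.9 * (MH - ML)
M90 = 1.9 + 0.9 * (46.9 - 1.9)
M90 = 1.9 + 0.9 * 45.0
M90 = 42.4 dN.m

42.4 dN.m


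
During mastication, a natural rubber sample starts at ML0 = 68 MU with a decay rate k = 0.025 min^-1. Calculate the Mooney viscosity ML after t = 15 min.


ML = ML0 * exp(-k * t)
ML = 68 * exp(-0.025 * 15)
ML = 68 * 0.6873
ML = 46.74 MU

46.74 MU


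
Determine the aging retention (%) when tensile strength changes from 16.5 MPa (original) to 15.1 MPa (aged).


Retention = aged / original * 100
= 15.1 / 16.5 * 100
= 91.5%

91.5%


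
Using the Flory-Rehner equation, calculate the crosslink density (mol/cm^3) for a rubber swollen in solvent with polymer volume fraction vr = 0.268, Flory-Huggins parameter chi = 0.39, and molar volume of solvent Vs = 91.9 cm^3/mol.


ln(1 - vr) = ln(1 - 0.268) = -0.3120
Numerator = -((-0.3120) + 0.268 + 0.39 * 0.268^2) = 0.0160
Denominator = 91.9 * (0.268^(1/3) - 0.268/2) = 46.9361
nu = 0.0160 / 46.9361 = 3.4011e-04 mol/cm^3

3.4011e-04 mol/cm^3


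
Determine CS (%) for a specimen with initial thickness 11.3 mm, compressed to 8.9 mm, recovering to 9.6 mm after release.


CS = (t0 - recovered) / (t0 - ts) * 100
= (11.3 - 9.6) / (11.3 - 8.9) * 100
= 1.7 / 2.4 * 100
= 70.8%

70.8%


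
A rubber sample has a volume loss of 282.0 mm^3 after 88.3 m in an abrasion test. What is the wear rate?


Rate = volume_loss / distance
= 282.0 / 88.3
= 3.194 mm^3/m

3.194 mm^3/m


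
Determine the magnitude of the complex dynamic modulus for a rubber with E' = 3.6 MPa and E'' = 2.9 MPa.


|E*| = sqrt(E'^2 + E''^2)
= sqrt(3.6^2 + 2.9^2)
= sqrt(12.9600 + 8.4100)
= 4.623 MPa

4.623 MPa


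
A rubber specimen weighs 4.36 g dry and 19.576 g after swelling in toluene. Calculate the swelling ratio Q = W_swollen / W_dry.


Q = W_swollen / W_dry
Q = 19.576 / 4.36
Q = 4.49

Q = 4.49


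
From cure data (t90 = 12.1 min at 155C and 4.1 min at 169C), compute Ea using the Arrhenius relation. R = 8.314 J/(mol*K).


T1 = 428.15 K, T2 = 442.15 K
1/T1 - 1/T2 = 7.3954e-05
ln(t1/t2) = ln(12.1/4.1) = 1.0822
Ea = 8.314 * 1.0822 / 7.3954e-05 = 121664.1167 J/mol
Ea = 121.66 kJ/mol

121.66 kJ/mol


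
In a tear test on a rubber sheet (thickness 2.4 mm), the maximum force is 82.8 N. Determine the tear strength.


Tear strength = force / thickness
= 82.8 / 2.4
= 34.5 N/mm

34.5 N/mm


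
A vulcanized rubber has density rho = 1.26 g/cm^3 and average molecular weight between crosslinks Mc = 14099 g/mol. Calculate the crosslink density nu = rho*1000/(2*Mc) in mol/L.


nu = rho * 1000 / (2 * Mc)
nu = 1.26 * 1000 / (2 * 14099)
nu = 1260.0 / 28198
nu = 0.0447 mol/L

0.0447 mol/L


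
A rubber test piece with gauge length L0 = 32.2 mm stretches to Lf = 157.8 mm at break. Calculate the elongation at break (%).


Elongation = (Lf - L0) / L0 * 100
= (157.8 - 32.2) / 32.2 * 100
= 125.6 / 32.2 * 100
= 390.1%

390.1%


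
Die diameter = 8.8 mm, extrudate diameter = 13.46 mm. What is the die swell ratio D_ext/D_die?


Die swell ratio = D_extrudate / D_die
= 13.46 / 8.8
= 1.53

Die swell = 1.53


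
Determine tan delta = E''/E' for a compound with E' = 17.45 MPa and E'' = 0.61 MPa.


tan delta = E'' / E'
= 0.61 / 17.45
= 0.035

tan delta = 0.035


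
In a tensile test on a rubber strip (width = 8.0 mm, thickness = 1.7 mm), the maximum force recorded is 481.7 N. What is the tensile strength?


Area = width * thickness = 8.0 * 1.7 = 13.6 mm^2
TS = force / area = 481.7 / 13.6 = 35.42 MPa

35.42 MPa


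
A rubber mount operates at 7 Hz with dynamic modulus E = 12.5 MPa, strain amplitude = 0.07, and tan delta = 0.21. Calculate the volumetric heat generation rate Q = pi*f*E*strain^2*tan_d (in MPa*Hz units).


Q = pi * f * E * strain^2 * tan_d
= pi * 7 * 12.5 * 0.07^2 * 0.21
= pi * 7 * 12.5 * 0.0049 * 0.21
= 0.2829

Q = 0.2829


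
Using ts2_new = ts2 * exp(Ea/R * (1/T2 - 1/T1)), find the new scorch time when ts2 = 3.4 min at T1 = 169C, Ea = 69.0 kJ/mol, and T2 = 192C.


Convert temperatures: T1 = 169 + 273.15 = 442.15 K, T2 = 192 + 273.15 = 465.15 K
ts2_new = 3.4 * exp(69000 / 8.314 * (1/465.15 - 1/442.15))
1/T2 - 1/T1 = -1.1183e-04
ts2_new = 1.34 min

1.34 min


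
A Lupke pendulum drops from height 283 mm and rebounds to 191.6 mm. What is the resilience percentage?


Resilience = h_rebound / h_drop * 100
= 191.6 / 283 * 100
= 67.7%

67.7%


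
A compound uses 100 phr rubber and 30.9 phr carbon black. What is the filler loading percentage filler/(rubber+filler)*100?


Filler % = filler / (rubber + filler) * 100
= 30.9 / (100 + 30.9) * 100
= 30.9 / 130.9 * 100
= 23.61%

23.61%


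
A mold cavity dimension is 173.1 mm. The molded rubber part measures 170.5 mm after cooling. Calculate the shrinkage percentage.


Shrinkage = (mold - part) / mold * 100
= (173.1 - 170.5) / 173.1 * 100
= 2.6 / 173.1 * 100
= 1.5%

1.5%


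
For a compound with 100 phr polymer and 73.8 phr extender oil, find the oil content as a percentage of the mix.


Oil % = oil / (100 + oil) * 100
= 73.8 / (100 + 73.8) * 100
= 73.8 / 173.8 * 100
= 42.46%

42.46%


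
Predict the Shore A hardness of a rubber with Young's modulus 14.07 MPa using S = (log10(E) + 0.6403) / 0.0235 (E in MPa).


log10(E) = 0.0235*S - 0.6403  =>  S = (log10(E) + 0.6403) / 0.0235
log10(14.07) = 1.148294
S = (1.148294 + 0.6403) / 0.0235 = 1.788594 / 0.0235
S = 76.1

Shore A = 76.1


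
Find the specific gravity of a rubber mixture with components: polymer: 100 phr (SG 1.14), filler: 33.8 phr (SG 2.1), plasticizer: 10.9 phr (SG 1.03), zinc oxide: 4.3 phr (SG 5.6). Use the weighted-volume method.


Sum of weights = 149.0
Volume contributions:
  polymer: 100/1.14 = 87.7193
  filler: 33.8/2.1 = 16.0952
  plasticizer: 10.9/1.03 = 10.5825
  zinc oxide: 4.3/5.6 = 0.7679
Sum of volumes = 115.1649
SG = 149.0 / 115.1649 = 1.294

SG = 1.294


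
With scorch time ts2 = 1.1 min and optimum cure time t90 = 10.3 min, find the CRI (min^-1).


CRI = 100 / (t90 - ts2)
= 100 / (10.3 - 1.1)
= 100 / 9.2
= 10.87 min^-1

10.87 min^-1


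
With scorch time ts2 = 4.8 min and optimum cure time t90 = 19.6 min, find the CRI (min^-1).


CRI = 100 / (t90 - ts2)
= 100 / (19.6 - 4.8)
= 100 / 14.8
= 6.76 min^-1

6.76 min^-1


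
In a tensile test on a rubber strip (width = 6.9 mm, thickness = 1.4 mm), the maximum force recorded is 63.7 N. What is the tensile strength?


Area = width * thickness = 6.9 * 1.4 = 9.66 mm^2
TS = force / area = 63.7 / 9.66 = 6.59 MPa

6.59 MPa


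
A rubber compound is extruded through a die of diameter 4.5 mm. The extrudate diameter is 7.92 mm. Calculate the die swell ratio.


Die swell ratio = D_extrudate / D_die
= 7.92 / 4.5
= 1.76

Die swell = 1.76


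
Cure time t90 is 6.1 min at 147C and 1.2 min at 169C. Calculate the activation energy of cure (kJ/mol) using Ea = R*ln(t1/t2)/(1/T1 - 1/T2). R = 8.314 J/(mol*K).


T1 = 420.15 K, T2 = 442.15 K
1/T1 - 1/T2 = 1.1843e-04
ln(t1/t2) = ln(6.1/1.2) = 1.6260
Ea = 8.314 * 1.6260 / 1.1843e-04 = 114149.2654 J/mol
Ea = 114.15 kJ/mol

114.15 kJ/mol


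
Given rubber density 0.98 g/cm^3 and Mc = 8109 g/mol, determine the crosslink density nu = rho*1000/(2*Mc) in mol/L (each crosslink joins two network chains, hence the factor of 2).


nu = rho * 1000 / (2 * Mc)
nu = 0.98 * 1000 / (2 * 8109)
nu = 980.0 / 16218
nu = 0.0604 mol/L

0.0604 mol/L


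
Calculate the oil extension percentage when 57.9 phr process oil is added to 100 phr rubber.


Oil % = oil / (100 + oil) * 100
= 57.9 / (100 + 57.9) * 100
= 57.9 / 157.9 * 100
= 36.67%

36.67%


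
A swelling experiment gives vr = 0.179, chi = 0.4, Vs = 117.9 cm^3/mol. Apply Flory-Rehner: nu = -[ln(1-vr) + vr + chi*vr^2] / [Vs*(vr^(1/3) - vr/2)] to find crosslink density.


ln(1 - vr) = ln(1 - 0.179) = -0.1972
Numerator = -((-0.1972) + 0.179 + 0.4 * 0.179^2) = 0.0054
Denominator = 117.9 * (0.179^(1/3) - 0.179/2) = 55.8933
nu = 0.0054 / 55.8933 = 9.6895e-05 mol/cm^3

9.6895e-05 mol/cm^3


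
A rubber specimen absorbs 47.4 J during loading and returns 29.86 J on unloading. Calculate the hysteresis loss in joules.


Hysteresis loss = loading - unloading
= 47.4 - 29.86
= 17.54 J

17.54 J


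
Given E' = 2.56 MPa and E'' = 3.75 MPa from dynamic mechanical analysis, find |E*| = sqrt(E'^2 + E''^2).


|E*| = sqrt(E'^2 + E''^2)
= sqrt(2.56^2 + 3.75^2)
= sqrt(6.5536 + 14.0625)
= 4.54 MPa

4.54 MPa


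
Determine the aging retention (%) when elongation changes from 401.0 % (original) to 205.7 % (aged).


Retention = aged / original * 100
= 205.7 / 401.0 * 100
= 51.3%

51.3%


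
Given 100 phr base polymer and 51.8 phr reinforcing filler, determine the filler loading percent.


Filler % = filler / (rubber + filler) * 100
= 51.8 / (100 + 51.8) * 100
= 51.8 / 151.8 * 100
= 34.12%

34.12%


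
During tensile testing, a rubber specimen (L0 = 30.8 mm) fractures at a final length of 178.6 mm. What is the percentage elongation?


Elongation = (Lf - L0) / L0 * 100
= (178.6 - 30.8) / 30.8 * 100
= 147.8 / 30.8 * 100
= 479.9%

479.9%


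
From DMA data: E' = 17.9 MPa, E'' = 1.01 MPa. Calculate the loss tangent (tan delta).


tan delta = E'' / E'
= 1.01 / 17.9
= 0.0564

tan delta = 0.0564


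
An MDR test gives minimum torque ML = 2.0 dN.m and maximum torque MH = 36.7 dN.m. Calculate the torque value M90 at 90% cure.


M90 = ML + 0.9 * (MH - ML)
M90 = 2.0 + 0.9 * (36.7 - 2.0)
M90 = 2.0 + 0.9 * 34.7
M90 = 33.23 dN.m

33.23 dN.m


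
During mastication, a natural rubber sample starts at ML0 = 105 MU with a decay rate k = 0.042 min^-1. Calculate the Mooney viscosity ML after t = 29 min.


ML = ML0 * exp(-k * t)
ML = 105 * exp(-0.042 * 29)
ML = 105 * 0.2958
ML = 31.06 MU

31.06 MU


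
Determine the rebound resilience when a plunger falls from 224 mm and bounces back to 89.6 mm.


Resilience = h_rebound / h_drop * 100
= 89.6 / 224 * 100
= 40.0%

40.0%


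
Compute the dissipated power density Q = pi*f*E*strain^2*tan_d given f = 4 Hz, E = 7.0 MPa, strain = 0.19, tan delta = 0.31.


Q = pi * f * E * strain^2 * tan_d
= pi * 4 * 7.0 * 0.19^2 * 0.31
= pi * 4 * 7.0 * 0.0361 * 0.31
= 0.9844

Q = 0.9844


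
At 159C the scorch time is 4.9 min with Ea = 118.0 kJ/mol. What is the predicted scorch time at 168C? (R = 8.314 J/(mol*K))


Convert temperatures: T1 = 159 + 273.15 = 432.15 K, T2 = 168 + 273.15 = 441.15 K
ts2_new = 4.9 * exp(118000 / 8.314 * (1/441.15 - 1/432.15))
1/T2 - 1/T1 = -4.7209e-05
ts2_new = 2.51 min

2.51 min


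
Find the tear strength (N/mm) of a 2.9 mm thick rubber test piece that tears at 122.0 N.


Tear strength = force / thickness
= 122.0 / 2.9
= 42.07 N/mm

42.07 N/mm


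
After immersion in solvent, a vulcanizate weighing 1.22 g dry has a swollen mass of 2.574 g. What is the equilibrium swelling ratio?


Q = W_swollen / W_dry
Q = 2.574 / 1.22
Q = 2.11

Q = 2.11


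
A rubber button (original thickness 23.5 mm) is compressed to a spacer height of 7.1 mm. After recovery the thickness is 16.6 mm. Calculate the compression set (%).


CS = (t0 - recovered) / (t0 - ts) * 100
= (23.5 - 16.6) / (23.5 - 7.1) * 100
= 6.9 / 16.4 * 100
= 42.1%

42.1%


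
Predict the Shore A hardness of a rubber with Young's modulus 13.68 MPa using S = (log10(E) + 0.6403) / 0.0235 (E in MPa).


log10(E) = 0.0235*S - 0.6403  =>  S = (log10(E) + 0.6403) / 0.0235
log10(13.68) = 1.136086
S = (1.136086 + 0.6403) / 0.0235 = 1.776386 / 0.0235
S = 75.6

Shore A = 75.6


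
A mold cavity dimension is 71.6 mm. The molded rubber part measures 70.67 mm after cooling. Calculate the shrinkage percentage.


Shrinkage = (mold - part) / mold * 100
= (71.6 - 70.67) / 71.6 * 100
= 0.93 / 71.6 * 100
= 1.3%

1.3%


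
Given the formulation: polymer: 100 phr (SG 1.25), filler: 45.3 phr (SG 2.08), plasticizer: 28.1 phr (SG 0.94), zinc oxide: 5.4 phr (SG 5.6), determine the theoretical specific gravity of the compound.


Sum of weights = 178.8
Volume contributions:
  polymer: 100/1.25 = 80.0000
  filler: 45.3/2.08 = 21.7788
  plasticizer: 28.1/0.94 = 29.8936
  zinc oxide: 5.4/5.6 = 0.9643
Sum of volumes = 132.6367
SG = 178.8 / 132.6367 = 1.348

SG = 1.348


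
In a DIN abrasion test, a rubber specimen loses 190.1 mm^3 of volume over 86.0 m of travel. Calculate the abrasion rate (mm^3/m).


Rate = volume_loss / distance
= 190.1 / 86.0
= 2.21 mm^3/m

2.21 mm^3/m


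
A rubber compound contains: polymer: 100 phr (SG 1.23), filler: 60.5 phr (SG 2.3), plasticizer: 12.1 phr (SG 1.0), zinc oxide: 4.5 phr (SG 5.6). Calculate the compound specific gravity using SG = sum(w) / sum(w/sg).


Sum of weights = 177.1
Volume contributions:
  polymer: 100/1.23 = 81.3008
  filler: 60.5/2.3 = 26.3043
  plasticizer: 12.1/1.0 = 12.1000
  zinc oxide: 4.5/5.6 = 0.8036
Sum of volumes = 120.5087
SG = 177.1 / 120.5087 = 1.47

SG = 1.47


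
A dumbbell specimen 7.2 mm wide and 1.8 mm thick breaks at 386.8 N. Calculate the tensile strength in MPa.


Area = width * thickness = 7.2 * 1.8 = 12.96 mm^2
TS = force / area = 386.8 / 12.96 = 29.85 MPa

29.85 MPa


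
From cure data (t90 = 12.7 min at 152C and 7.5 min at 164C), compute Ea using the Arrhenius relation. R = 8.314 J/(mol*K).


T1 = 425.15 K, T2 = 437.15 K
1/T1 - 1/T2 = 6.4567e-05
ln(t1/t2) = ln(12.7/7.5) = 0.5267
Ea = 8.314 * 0.5267 / 6.4567e-05 = 67820.9567 J/mol
Ea = 67.82 kJ/mol

67.82 kJ/mol


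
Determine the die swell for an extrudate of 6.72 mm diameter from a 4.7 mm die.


Die swell ratio = D_extrudate / D_die
= 6.72 / 4.7
= 1.43

Die swell = 1.43


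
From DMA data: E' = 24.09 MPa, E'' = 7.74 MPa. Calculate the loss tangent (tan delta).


tan delta = E'' / E'
= 7.74 / 24.09
= 0.3213

tan delta = 0.3213


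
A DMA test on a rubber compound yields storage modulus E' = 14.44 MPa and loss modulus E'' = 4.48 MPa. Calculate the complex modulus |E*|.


|E*| = sqrt(E'^2 + E''^2)
= sqrt(14.44^2 + 4.48^2)
= sqrt(208.5136 + 20.0704)
= 15.119 MPa

15.119 MPa


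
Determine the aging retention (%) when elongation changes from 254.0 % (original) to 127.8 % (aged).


Retention = aged / original * 100
= 127.8 / 254.0 * 100
= 50.3%

50.3%


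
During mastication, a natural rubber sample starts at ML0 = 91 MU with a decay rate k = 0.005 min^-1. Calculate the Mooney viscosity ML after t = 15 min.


ML = ML0 * exp(-k * t)
ML = 91 * exp(-0.005 * 15)
ML = 91 * 0.9277
ML = 84.42 MU

84.42 MU


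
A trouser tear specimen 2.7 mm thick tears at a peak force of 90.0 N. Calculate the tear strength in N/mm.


Tear strength = force / thickness
= 90.0 / 2.7
= 33.33 N/mm

33.33 N/mm


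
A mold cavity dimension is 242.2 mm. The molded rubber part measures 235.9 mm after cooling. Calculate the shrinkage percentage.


Shrinkage = (mold - part) / mold * 100
= (242.2 - 235.9) / 242.2 * 100
= 6.3 / 242.2 * 100
= 2.6%

2.6%


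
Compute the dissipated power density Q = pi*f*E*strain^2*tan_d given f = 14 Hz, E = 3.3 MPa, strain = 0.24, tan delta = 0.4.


Q = pi * f * E * strain^2 * tan_d
= pi * 14 * 3.3 * 0.24^2 * 0.4
= pi * 14 * 3.3 * 0.0576 * 0.4
= 3.3441

Q = 3.3441


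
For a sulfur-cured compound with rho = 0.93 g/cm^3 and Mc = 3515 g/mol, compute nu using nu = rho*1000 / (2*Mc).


nu = rho * 1000 / (2 * Mc)
nu = 0.93 * 1000 / (2 * 3515)
nu = 930.0 / 7030
nu = 0.1323 mol/L

0.1323 mol/L


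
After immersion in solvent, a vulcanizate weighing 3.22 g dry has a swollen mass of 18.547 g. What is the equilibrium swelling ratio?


Q = W_swollen / W_dry
Q = 18.547 / 3.22
Q = 5.76

Q = 5.76


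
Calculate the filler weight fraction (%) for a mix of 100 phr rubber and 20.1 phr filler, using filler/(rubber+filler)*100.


Filler % = filler / (rubber + filler) * 100
= 20.1 / (100 + 20.1) * 100
= 20.1 / 120.1 * 100
= 16.74%

16.74%


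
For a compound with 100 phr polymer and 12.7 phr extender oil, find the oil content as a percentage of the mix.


Oil % = oil / (100 + oil) * 100
= 12.7 / (100 + 12.7) * 100
= 12.7 / 112.7 * 100
= 11.27%

11.27%


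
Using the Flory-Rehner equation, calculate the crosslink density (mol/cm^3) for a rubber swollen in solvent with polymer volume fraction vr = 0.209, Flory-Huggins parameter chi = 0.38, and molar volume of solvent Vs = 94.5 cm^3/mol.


ln(1 - vr) = ln(1 - 0.209) = -0.2345
Numerator = -((-0.2345) + 0.209 + 0.38 * 0.209^2) = 0.0089
Denominator = 94.5 * (0.209^(1/3) - 0.209/2) = 46.2055
nu = 0.0089 / 46.2055 = 1.9172e-04 mol/cm^3

1.9172e-04 mol/cm^3


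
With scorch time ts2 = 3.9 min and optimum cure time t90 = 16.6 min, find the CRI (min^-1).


CRI = 100 / (t90 - ts2)
= 100 / (16.6 - 3.9)
= 100 / 12.7
= 7.87 min^-1

7.87 min^-1


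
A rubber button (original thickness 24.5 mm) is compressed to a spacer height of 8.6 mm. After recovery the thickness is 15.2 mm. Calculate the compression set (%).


CS = (t0 - recovered) / (t0 - ts) * 100
= (24.5 - 15.2) / (24.5 - 8.6) * 100
= 9.3 / 15.9 * 100
= 58.5%

58.5%


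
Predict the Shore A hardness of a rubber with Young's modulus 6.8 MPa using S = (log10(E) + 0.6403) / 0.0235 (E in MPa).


log10(E) = 0.0235*S - 0.6403  =>  S = (log10(E) + 0.6403) / 0.0235
log10(6.8) = 0.832509
S = (0.832509 + 0.6403) / 0.0235 = 1.472809 / 0.0235
S = 62.7

Shore A = 62.7


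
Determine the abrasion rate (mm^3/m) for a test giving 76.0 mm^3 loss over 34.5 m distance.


Rate = volume_loss / distance
= 76.0 / 34.5
= 2.203 mm^3/m

2.203 mm^3/m


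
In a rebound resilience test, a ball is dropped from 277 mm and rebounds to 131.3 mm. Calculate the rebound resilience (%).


Resilience = h_rebound / h_drop * 100
= 131.3 / 277 * 100
= 47.4%

47.4%


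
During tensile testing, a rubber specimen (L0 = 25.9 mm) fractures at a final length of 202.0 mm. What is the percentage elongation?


Elongation = (Lf - L0) / L0 * 100
= (202.0 - 25.9) / 25.9 * 100
= 176.1 / 25.9 * 100
= 679.9%

679.9%


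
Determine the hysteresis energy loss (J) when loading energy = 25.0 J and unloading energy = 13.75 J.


Hysteresis loss = loading - unloading
= 25.0 - 13.75
= 11.25 J

11.25 J


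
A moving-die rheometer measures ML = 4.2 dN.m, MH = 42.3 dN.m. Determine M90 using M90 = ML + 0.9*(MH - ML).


M90 = ML + 0.9 * (MH - ML)
M90 = 4.2 + 0.9 * (42.3 - 4.2)
M90 = 4.2 + 0.9 * 38.1
M90 = 38.49 dN.m

38.49 dN.m


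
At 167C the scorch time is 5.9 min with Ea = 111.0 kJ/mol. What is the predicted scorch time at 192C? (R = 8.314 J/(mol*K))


Convert temperatures: T1 = 167 + 273.15 = 440.15 K, T2 = 192 + 273.15 = 465.15 K
ts2_new = 5.9 * exp(111000 / 8.314 * (1/465.15 - 1/440.15))
1/T2 - 1/T1 = -1.2211e-04
ts2_new = 1.16 min

1.16 min


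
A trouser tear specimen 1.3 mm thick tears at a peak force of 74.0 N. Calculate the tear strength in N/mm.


Tear strength = force / thickness
= 74.0 / 1.3
= 56.92 N/mm

56.92 N/mm


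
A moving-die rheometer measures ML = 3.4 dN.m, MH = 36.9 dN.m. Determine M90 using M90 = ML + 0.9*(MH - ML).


M90 = ML + 0.9 * (MH - ML)
M90 = 3.4 + 0.9 * (36.9 - 3.4)
M90 = 3.4 + 0.9 * 33.5
M90 = 33.55 dN.m

33.55 dN.m


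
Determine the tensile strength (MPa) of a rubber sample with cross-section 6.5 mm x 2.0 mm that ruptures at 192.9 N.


Area = width * thickness = 6.5 * 2.0 = 13.0 mm^2
TS = force / area = 192.9 / 13.0 = 14.84 MPa

14.84 MPa


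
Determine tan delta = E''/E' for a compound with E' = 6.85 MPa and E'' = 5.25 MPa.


tan delta = E'' / E'
= 5.25 / 6.85
= 0.7664

tan delta = 0.7664


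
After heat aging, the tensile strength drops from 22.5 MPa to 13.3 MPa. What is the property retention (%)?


Retention = aged / original * 100
= 13.3 / 22.5 * 100
= 59.1%

59.1%


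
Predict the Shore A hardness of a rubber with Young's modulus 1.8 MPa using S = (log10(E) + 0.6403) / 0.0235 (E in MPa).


log10(E) = 0.0235*S - 0.6403  =>  S = (log10(E) + 0.6403) / 0.0235
log10(1.8) = 0.255273
S = (0.255273 + 0.6403) / 0.0235 = 0.895573 / 0.0235
S = 38.1

Shore A = 38.1


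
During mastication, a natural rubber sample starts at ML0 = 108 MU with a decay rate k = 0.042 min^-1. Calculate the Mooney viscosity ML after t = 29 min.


ML = ML0 * exp(-k * t)
ML = 108 * exp(-0.042 * 29)
ML = 108 * 0.2958
ML = 31.95 MU

31.95 MU


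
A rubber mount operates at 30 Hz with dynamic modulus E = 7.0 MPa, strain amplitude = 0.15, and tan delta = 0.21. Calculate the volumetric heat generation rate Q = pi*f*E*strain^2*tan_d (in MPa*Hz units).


Q = pi * f * E * strain^2 * tan_d
= pi * 30 * 7.0 * 0.15^2 * 0.21
= pi * 30 * 7.0 * 0.0225 * 0.21
= 3.1172

Q = 3.1172


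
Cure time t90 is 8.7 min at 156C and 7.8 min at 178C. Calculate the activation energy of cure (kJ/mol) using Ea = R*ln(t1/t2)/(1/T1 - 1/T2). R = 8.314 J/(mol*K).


T1 = 429.15 K, T2 = 451.15 K
1/T1 - 1/T2 = 1.1363e-04
ln(t1/t2) = ln(8.7/7.8) = 0.1092
Ea = 8.314 * 0.1092 / 1.1363e-04 = 7989.8245 J/mol
Ea = 7.99 kJ/mol

7.99 kJ/mol


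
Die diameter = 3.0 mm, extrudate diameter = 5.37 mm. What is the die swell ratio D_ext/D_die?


Die swell ratio = D_extrudate / D_die
= 5.37 / 3.0
= 1.79

Die swell = 1.79


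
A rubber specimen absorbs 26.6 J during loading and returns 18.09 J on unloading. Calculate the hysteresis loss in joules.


Hysteresis loss = loading - unloading
= 26.6 - 18.09
= 8.51 J

8.51 J


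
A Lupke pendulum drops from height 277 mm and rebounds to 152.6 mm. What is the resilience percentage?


Resilience = h_rebound / h_drop * 100
= 152.6 / 277 * 100
= 55.1%

55.1%


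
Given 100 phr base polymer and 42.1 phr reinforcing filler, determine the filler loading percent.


Filler % = filler / (rubber + filler) * 100
= 42.1 / (100 + 42.1) * 100
= 42.1 / 142.1 * 100
= 29.63%

29.63%


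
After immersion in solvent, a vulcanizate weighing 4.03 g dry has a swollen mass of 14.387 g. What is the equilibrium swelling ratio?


Q = W_swollen / W_dry
Q = 14.387 / 4.03
Q = 3.57

Q = 3.57


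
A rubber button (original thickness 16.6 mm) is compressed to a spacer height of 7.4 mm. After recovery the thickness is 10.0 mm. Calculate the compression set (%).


CS = (t0 - recovered) / (t0 - ts) * 100
= (16.6 - 10.0) / (16.6 - 7.4) * 100
= 6.6 / 9.2 * 100
= 71.7%

71.7%


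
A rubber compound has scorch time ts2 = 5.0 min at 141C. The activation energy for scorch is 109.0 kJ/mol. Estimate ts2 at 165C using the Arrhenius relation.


Convert temperatures: T1 = 141 + 273.15 = 414.15 K, T2 = 165 + 273.15 = 438.15 K
ts2_new = 5.0 * exp(109000 / 8.314 * (1/438.15 - 1/414.15))
1/T2 - 1/T1 = -1.3226e-04
ts2_new = 0.88 min

0.88 min


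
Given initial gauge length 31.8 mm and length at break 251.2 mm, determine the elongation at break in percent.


Elongation = (Lf - L0) / L0 * 100
= (251.2 - 31.8) / 31.8 * 100
= 219.4 / 31.8 * 100
= 689.9%

689.9%


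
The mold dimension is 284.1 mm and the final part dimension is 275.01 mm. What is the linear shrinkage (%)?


Shrinkage = (mold - part) / mold * 100
= (284.1 - 275.01) / 284.1 * 100
= 9.09 / 284.1 * 100
= 3.2%

3.2%


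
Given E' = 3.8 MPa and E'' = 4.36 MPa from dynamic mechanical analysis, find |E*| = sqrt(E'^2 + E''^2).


|E*| = sqrt(E'^2 + E''^2)
= sqrt(3.8^2 + 4.36^2)
= sqrt(14.4400 + 19.0096)
= 5.784 MPa

5.784 MPa


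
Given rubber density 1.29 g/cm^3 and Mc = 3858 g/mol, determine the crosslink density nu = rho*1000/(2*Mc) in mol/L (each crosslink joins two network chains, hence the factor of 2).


nu = rho * 1000 / (2 * Mc)
nu = 1.29 * 1000 / (2 * 3858)
nu = 1290.0 / 7716
nu = 0.1672 mol/L

0.1672 mol/L


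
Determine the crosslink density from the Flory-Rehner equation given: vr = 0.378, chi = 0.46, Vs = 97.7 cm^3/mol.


ln(1 - vr) = ln(1 - 0.378) = -0.4748
Numerator = -((-0.4748) + 0.378 + 0.46 * 0.378^2) = 0.0311
Denominator = 97.7 * (0.378^(1/3) - 0.378/2) = 52.1760
nu = 0.0311 / 52.1760 = 5.9584e-04 mol/cm^3

5.9584e-04 mol/cm^3


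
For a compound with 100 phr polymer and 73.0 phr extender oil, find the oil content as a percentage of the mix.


Oil % = oil / (100 + oil) * 100
= 73.0 / (100 + 73.0) * 100
= 73.0 / 173.0 * 100
= 42.2%

42.2%


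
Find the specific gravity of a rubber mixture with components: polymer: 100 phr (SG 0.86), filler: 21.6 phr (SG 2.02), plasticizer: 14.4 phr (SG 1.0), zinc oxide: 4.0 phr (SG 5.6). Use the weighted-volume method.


Sum of weights = 140.0
Volume contributions:
  polymer: 100/0.86 = 116.2791
  filler: 21.6/2.02 = 10.6931
  plasticizer: 14.4/1.0 = 14.4000
  zinc oxide: 4.0/5.6 = 0.7143
Sum of volumes = 142.0864
SG = 140.0 / 142.0864 = 0.985

SG = 0.985


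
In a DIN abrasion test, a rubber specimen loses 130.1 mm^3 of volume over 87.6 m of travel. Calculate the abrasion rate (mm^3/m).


Rate = volume_loss / distance
= 130.1 / 87.6
= 1.485 mm^3/m

1.485 mm^3/m


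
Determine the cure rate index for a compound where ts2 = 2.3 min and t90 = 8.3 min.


CRI = 100 / (t90 - ts2)
= 100 / (8.3 - 2.3)
= 100 / 6.0
= 16.67 min^-1

16.67 min^-1


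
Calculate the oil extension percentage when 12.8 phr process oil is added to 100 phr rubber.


Oil % = oil / (100 + oil) * 100
= 12.8 / (100 + 12.8) * 100
= 12.8 / 112.8 * 100
= 11.35%

11.35%


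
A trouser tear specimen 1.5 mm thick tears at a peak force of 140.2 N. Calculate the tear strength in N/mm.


Tear strength = force / thickness
= 140.2 / 1.5
= 93.47 N/mm

93.47 N/mm


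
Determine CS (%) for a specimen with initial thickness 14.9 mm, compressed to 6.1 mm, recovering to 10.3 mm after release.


CS = (t0 - recovered) / (t0 - ts) * 100
= (14.9 - 10.3) / (14.9 - 6.1) * 100
= 4.6 / 8.8 * 100
= 52.3%

52.3%


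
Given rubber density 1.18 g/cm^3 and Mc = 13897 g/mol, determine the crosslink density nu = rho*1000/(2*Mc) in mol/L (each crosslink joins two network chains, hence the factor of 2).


nu = rho * 1000 / (2 * Mc)
nu = 1.18 * 1000 / (2 * 13897)
nu = 1180.0 / 27794
nu = 0.0425 mol/L

0.0425 mol/L


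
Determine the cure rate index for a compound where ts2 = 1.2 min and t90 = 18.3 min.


CRI = 100 / (t90 - ts2)
= 100 / (18.3 - 1.2)
= 100 / 17.1
= 5.85 min^-1

5.85 min^-1


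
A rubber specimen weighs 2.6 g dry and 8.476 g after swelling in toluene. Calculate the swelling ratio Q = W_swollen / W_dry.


Q = W_swollen / W_dry
Q = 8.476 / 2.6
Q = 3.26

Q = 3.26


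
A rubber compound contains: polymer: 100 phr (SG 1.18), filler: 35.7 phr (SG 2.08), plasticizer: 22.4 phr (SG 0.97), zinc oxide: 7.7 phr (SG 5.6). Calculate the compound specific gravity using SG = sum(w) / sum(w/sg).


Sum of weights = 165.8
Volume contributions:
  polymer: 100/1.18 = 84.7458
  filler: 35.7/2.08 = 17.1635
  plasticizer: 22.4/0.97 = 23.0928
  zinc oxide: 7.7/5.6 = 1.3750
Sum of volumes = 126.3770
SG = 165.8 / 126.3770 = 1.312

SG = 1.312


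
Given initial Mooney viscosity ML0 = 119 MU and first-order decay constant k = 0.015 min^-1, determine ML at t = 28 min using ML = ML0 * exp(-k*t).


ML = ML0 * exp(-k * t)
ML = 119 * exp(-0.015 * 28)
ML = 119 * 0.6570
ML = 78.19 MU

78.19 MU


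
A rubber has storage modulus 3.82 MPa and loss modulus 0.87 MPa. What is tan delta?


tan delta = E'' / E'
= 0.87 / 3.82
= 0.2277

tan delta = 0.2277


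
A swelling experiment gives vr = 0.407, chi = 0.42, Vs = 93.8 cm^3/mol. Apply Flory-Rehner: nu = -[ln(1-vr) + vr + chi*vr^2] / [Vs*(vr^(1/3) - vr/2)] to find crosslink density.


ln(1 - vr) = ln(1 - 0.407) = -0.5226
Numerator = -((-0.5226) + 0.407 + 0.42 * 0.407^2) = 0.0460
Denominator = 93.8 * (0.407^(1/3) - 0.407/2) = 50.4250
nu = 0.0460 / 50.4250 = 9.1201e-04 mol/cm^3

9.1201e-04 mol/cm^3


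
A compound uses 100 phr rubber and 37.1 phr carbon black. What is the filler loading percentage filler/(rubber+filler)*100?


Filler % = filler / (rubber + filler) * 100
= 37.1 / (100 + 37.1) * 100
= 37.1 / 137.1 * 100
= 27.06%

27.06%


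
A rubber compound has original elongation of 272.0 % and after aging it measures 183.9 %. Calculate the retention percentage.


Retention = aged / original * 100
= 183.9 / 272.0 * 100
= 67.6%

67.6%


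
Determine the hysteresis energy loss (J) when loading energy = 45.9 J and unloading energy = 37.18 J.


Hysteresis loss = loading - unloading
= 45.9 - 37.18
= 8.72 J

8.72 J


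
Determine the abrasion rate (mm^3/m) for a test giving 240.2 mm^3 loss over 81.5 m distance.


Rate = volume_loss / distance
= 240.2 / 81.5
= 2.947 mm^3/m

2.947 mm^3/m


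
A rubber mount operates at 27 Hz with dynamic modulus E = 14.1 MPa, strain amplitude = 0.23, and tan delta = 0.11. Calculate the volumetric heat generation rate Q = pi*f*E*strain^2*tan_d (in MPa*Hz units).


Q = pi * f * E * strain^2 * tan_d
= pi * 27 * 14.1 * 0.23^2 * 0.11
= pi * 27 * 14.1 * 0.0529 * 0.11
= 6.9595

Q = 6.9595


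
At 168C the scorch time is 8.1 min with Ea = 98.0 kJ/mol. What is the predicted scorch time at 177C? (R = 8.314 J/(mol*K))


Convert temperatures: T1 = 168 + 273.15 = 441.15 K, T2 = 177 + 273.15 = 450.15 K
ts2_new = 8.1 * exp(98000 / 8.314 * (1/450.15 - 1/441.15))
1/T2 - 1/T1 = -4.5321e-05
ts2_new = 4.75 min

4.75 min


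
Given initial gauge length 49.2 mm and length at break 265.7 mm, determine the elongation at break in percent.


Elongation = (Lf - L0) / L0 * 100
= (265.7 - 49.2) / 49.2 * 100
= 216.5 / 49.2 * 100
= 440.0%

440.0%


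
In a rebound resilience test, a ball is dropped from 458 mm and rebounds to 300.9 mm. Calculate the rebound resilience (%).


Resilience = h_rebound / h_drop * 100
= 300.9 / 458 * 100
= 65.7%

65.7%


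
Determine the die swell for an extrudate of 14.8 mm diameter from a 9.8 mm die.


Die swell ratio = D_extrudate / D_die
= 14.8 / 9.8
= 1.51

Die swell = 1.51


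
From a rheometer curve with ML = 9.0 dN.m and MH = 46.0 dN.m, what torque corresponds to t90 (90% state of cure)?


M90 = ML + 0.9 * (MH - ML)
M90 = 9.0 + 0.9 * (46.0 - 9.0)
M90 = 9.0 + 0.9 * 37.0
M90 = 42.3 dN.m

42.3 dN.m


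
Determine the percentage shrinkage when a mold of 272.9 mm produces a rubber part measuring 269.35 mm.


Shrinkage = (mold - part) / mold * 100
= (272.9 - 269.35) / 272.9 * 100
= 3.55 / 272.9 * 100
= 1.3%

1.3%


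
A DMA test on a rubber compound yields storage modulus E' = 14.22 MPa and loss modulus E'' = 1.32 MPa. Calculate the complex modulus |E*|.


|E*| = sqrt(E'^2 + E''^2)
= sqrt(14.22^2 + 1.32^2)
= sqrt(202.2084 + 1.7424)
= 14.281 MPa

14.281 MPa


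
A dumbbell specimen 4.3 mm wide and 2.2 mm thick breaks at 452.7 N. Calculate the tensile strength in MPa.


Area = width * thickness = 4.3 * 2.2 = 9.46 mm^2
TS = force / area = 452.7 / 9.46 = 47.85 MPa

47.85 MPa


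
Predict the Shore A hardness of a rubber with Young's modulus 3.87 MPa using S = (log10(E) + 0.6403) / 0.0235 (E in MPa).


log10(E) = 0.0235*S - 0.6403  =>  S = (log10(E) + 0.6403) / 0.0235
log10(3.87) = 0.587711
S = (0.587711 + 0.6403) / 0.0235 = 1.228011 / 0.0235
S = 52.3

Shore A = 52.3


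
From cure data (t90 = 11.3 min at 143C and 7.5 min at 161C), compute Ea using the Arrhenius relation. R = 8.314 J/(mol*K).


T1 = 416.15 K, T2 = 434.15 K
1/T1 - 1/T2 = 9.9628e-05
ln(t1/t2) = ln(11.3/7.5) = 0.4099
Ea = 8.314 * 0.4099 / 9.9628e-05 = 34206.1996 J/mol
Ea = 34.21 kJ/mol

34.21 kJ/mol


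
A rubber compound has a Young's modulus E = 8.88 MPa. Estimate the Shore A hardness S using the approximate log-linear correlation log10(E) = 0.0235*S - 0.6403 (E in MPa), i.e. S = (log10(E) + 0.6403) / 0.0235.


log10(E) = 0.0235*S - 0.6403  =>  S = (log10(E) + 0.6403) / 0.0235
log10(8.88) = 0.948413
S = (0.948413 + 0.6403) / 0.0235 = 1.588713 / 0.0235
S = 67.6

Shore A = 67.6


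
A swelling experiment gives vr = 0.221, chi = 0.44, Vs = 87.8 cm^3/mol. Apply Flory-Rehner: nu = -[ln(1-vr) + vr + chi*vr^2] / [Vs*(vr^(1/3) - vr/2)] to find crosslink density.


ln(1 - vr) = ln(1 - 0.221) = -0.2497
Numerator = -((-0.2497) + 0.221 + 0.44 * 0.221^2) = 0.0073
Denominator = 87.8 * (0.221^(1/3) - 0.221/2) = 43.3815
nu = 0.0073 / 43.3815 = 1.6722e-04 mol/cm^3

1.6722e-04 mol/cm^3


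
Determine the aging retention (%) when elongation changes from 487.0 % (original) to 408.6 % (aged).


Retention = aged / original * 100
= 408.6 / 487.0 * 100
= 83.9%

83.9%


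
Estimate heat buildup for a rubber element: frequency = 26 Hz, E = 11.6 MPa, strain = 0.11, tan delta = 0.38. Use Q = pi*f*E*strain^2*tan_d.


Q = pi * f * E * strain^2 * tan_d
= pi * 26 * 11.6 * 0.11^2 * 0.38
= pi * 26 * 11.6 * 0.0121 * 0.38
= 4.3566

Q = 4.3566


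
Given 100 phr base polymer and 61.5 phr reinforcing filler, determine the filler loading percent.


Filler % = filler / (rubber + filler) * 100
= 61.5 / (100 + 61.5) * 100
= 61.5 / 161.5 * 100
= 38.08%

38.08%


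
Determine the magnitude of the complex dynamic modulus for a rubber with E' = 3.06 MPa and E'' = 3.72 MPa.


|E*| = sqrt(E'^2 + E''^2)
= sqrt(3.06^2 + 3.72^2)
= sqrt(9.3636 + 13.8384)
= 4.817 MPa

4.817 MPa


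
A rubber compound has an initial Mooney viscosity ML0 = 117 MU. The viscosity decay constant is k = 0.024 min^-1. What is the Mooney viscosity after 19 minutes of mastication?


ML = ML0 * exp(-k * t)
ML = 117 * exp(-0.024 * 19)
ML = 117 * 0.6338
ML = 74.16 MU

74.16 MU


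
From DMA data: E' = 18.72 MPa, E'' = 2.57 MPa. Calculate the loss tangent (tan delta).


tan delta = E'' / E'
= 2.57 / 18.72
= 0.1373

tan delta = 0.1373


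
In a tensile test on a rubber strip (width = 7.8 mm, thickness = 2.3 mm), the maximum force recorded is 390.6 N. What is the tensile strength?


Area = width * thickness = 7.8 * 2.3 = 17.94 mm^2
TS = force / area = 390.6 / 17.94 = 21.77 MPa

21.77 MPa


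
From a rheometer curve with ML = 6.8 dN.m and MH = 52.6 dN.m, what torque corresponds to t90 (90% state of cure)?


M90 = ML + 0.9 * (MH - ML)
M90 = 6.8 + 0.9 * (52.6 - 6.8)
M90 = 6.8 + 0.9 * 45.8
M90 = 48.02 dN.m

48.02 dN.m


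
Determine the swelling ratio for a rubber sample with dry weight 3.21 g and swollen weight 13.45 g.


Q = W_swollen / W_dry
Q = 13.45 / 3.21
Q = 4.19

Q = 4.19


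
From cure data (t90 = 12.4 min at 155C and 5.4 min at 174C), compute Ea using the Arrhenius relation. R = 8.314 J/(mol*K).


T1 = 428.15 K, T2 = 447.15 K
1/T1 - 1/T2 = 9.9244e-05
ln(t1/t2) = ln(12.4/5.4) = 0.8313
Ea = 8.314 * 0.8313 / 9.9244e-05 = 69640.5331 J/mol
Ea = 69.64 kJ/mol

69.64 kJ/mol


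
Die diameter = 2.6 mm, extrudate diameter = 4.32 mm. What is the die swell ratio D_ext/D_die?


Die swell ratio = D_extrudate / D_die
= 4.32 / 2.6
= 1.662

Die swell = 1.662


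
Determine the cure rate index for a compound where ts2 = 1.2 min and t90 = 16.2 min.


CRI = 100 / (t90 - ts2)
= 100 / (16.2 - 1.2)
= 100 / 15.0
= 6.67 min^-1

6.67 min^-1


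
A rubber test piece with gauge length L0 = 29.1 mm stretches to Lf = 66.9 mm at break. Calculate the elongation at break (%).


Elongation = (Lf - L0) / L0 * 100
= (66.9 - 29.1) / 29.1 * 100
= 37.8 / 29.1 * 100
= 129.9%

129.9%


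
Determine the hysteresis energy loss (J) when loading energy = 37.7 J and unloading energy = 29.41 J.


Hysteresis loss = loading - unloading
= 37.7 - 29.41
= 8.29 J

8.29 J


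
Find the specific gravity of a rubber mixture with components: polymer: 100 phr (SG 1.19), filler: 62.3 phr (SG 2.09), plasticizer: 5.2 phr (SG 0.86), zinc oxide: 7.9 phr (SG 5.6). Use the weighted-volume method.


Sum of weights = 175.4
Volume contributions:
  polymer: 100/1.19 = 84.0336
  filler: 62.3/2.09 = 29.8086
  plasticizer: 5.2/0.86 = 6.0465
  zinc oxide: 7.9/5.6 = 1.4107
Sum of volumes = 121.2995
SG = 175.4 / 121.2995 = 1.446

SG = 1.446


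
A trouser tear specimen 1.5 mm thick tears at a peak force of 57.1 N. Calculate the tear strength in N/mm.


Tear strength = force / thickness
= 57.1 / 1.5
= 38.07 N/mm

38.07 N/mm


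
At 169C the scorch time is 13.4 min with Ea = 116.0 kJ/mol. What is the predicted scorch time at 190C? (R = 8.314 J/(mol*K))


Convert temperatures: T1 = 169 + 273.15 = 442.15 K, T2 = 190 + 273.15 = 463.15 K
ts2_new = 13.4 * exp(116000 / 8.314 * (1/463.15 - 1/442.15))
1/T2 - 1/T1 = -1.0255e-04
ts2_new = 3.2 min

3.2 min


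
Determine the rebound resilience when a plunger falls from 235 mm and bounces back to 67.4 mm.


Resilience = h_rebound / h_drop * 100
= 67.4 / 235 * 100
= 28.7%

28.7%


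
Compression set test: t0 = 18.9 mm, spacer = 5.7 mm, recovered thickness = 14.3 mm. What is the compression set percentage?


CS = (t0 - recovered) / (t0 - ts) * 100
= (18.9 - 14.3) / (18.9 - 5.7) * 100
= 4.6 / 13.2 * 100
= 34.8%

34.8%


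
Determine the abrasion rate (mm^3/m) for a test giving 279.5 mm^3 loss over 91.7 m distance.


Rate = volume_loss / distance
= 279.5 / 91.7
= 3.048 mm^3/m

3.048 mm^3/m


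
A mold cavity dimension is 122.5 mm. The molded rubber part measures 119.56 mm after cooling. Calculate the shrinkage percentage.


Shrinkage = (mold - part) / mold * 100
= (122.5 - 119.56) / 122.5 * 100
= 2.94 / 122.5 * 100
= 2.4%

2.4%


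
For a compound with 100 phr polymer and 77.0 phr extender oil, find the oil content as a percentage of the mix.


Oil % = oil / (100 + oil) * 100
= 77.0 / (100 + 77.0) * 100
= 77.0 / 177.0 * 100
= 43.5%

43.5%


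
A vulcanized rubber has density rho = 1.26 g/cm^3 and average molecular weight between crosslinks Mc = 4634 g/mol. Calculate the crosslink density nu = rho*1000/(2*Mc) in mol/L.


nu = rho * 1000 / (2 * Mc)
nu = 1.26 * 1000 / (2 * 4634)
nu = 1260.0 / 9268
nu = 0.1360 mol/L

0.1360 mol/L


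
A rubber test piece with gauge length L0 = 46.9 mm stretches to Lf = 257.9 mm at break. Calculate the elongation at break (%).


Elongation = (Lf - L0) / L0 * 100
= (257.9 - 46.9) / 46.9 * 100
= 211.0 / 46.9 * 100
= 449.9%

449.9%
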